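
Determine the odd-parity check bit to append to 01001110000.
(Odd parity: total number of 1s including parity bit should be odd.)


Number of 1s in data: 4
Parity bit: 1

1


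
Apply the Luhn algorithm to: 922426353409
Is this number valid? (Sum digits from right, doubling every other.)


Luhn sum = 59
59 mod 10 = 9

Invalid (Luhn sum mod 10 = 9)


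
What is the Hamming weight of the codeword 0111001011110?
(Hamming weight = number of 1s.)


Counting 1s in 0111001011110

8


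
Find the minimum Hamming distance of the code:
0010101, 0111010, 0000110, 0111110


Comparing all pairs, minimum distance: 1
Can detect 0 errors, correct 0 errors

1


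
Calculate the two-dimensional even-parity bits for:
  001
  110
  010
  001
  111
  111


Row parities: 101111
Column parities: 100

Row P: 101111, Col P: 100, Corner: 1


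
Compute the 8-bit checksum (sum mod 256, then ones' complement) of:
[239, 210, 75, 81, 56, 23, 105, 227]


Sum = 1016 mod 256 = 248
Complement = 7

7


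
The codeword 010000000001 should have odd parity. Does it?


Number of 1s: 2

No, parity error (2 ones)


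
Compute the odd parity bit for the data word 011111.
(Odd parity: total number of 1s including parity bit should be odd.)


Number of 1s in data: 5
Parity bit: 0

0


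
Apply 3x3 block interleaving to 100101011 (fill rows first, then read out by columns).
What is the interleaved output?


Matrix:
  100
  101
  011
Read columns: 110001011

110001011


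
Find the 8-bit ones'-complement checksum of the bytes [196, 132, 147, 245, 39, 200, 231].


Sum = 1190 mod 256 = 166
Complement = 89

89


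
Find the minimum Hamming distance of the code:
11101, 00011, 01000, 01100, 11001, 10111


Comparing all pairs, minimum distance: 1
Can detect 0 errors, correct 0 errors

1


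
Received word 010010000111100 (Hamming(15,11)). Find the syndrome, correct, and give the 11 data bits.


Syndrome = 7: error at position 7

Data: 01010111100 (corrected bit 7)


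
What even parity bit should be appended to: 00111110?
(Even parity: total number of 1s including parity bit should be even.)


Number of 1s in data: 5
Parity bit: 1

1


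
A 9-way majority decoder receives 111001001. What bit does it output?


Ones: 5 out of 9
Threshold: 5

1 (5/9 voted 1)


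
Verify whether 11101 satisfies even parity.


Number of 1s: 4

Yes, parity is correct (4 ones)


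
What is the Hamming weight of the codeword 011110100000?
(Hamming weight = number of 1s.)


Counting 1s in 011110100000

5


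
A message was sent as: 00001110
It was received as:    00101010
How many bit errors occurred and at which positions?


XOR: 00100100

2 error(s) at position(s): 2, 5


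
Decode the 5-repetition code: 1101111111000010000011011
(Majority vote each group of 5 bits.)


Groups: 11011, 11111, 00001, 00000, 11011
Majority votes: 11001

11001


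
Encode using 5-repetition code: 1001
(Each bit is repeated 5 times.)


Each bit -> 5 copies

11111000000000011111


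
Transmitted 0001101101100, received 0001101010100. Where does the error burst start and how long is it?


XOR: 0000000111000

Burst at position 7, length 3


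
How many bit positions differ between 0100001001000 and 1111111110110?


XOR: 1011110111110
Count of 1s: 10

10


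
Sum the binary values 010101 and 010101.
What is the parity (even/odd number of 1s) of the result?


010101 = 21
010101 = 21
Sum = 42 = 101010
1s count = 3

odd parity (3 ones in 101010)


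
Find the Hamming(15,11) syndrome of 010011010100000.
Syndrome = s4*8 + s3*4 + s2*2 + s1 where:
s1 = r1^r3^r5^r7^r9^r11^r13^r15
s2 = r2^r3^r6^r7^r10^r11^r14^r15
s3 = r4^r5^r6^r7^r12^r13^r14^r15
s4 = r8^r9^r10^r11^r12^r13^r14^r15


s1=1, s2=1, s3=0, s4=0

Syndrome = 3 (error at position 3)


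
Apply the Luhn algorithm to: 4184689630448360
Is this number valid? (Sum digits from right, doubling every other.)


Luhn sum = 77
77 mod 10 = 7

Invalid (Luhn sum mod 10 = 7)


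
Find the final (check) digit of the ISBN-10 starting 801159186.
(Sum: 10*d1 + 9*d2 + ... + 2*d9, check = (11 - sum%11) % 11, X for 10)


Weighted sum: 210
210 mod 11 = 1

Check digit: X


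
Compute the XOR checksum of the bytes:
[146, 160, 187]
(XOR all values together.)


XOR chain: 146 ^ 160 ^ 187 = 137

137


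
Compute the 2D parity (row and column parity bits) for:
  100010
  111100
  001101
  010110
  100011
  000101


Row parities: 001110
Column parities: 100011

Row P: 001110, Col P: 100011, Corner: 1


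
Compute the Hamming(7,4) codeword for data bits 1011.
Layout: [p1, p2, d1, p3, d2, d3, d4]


Parity bits: p1=0, p2=1, p3=0

0110011


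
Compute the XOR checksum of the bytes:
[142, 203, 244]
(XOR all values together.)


XOR chain: 142 ^ 203 ^ 244 = 177

177


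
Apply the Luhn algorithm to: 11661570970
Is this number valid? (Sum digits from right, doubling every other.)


Luhn sum = 35
35 mod 10 = 5

Invalid (Luhn sum mod 10 = 5)


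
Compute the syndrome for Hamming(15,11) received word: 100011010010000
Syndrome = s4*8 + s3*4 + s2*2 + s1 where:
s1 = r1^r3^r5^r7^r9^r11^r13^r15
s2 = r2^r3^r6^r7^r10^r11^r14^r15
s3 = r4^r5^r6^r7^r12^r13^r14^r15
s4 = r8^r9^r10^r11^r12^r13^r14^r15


s1=1, s2=0, s3=0, s4=0

Syndrome = 1 (error at position 1)


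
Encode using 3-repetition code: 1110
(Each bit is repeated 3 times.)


Each bit -> 3 copies

111111111000


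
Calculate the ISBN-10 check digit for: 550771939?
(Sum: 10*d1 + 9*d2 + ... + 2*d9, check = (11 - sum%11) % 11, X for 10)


Weighted sum: 254
254 mod 11 = 1

Check digit: X


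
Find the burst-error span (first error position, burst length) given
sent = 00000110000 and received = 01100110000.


XOR: 01100000000

Burst at position 1, length 2


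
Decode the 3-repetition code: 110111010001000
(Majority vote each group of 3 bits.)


Groups: 110, 111, 010, 001, 000
Majority votes: 11000

11000


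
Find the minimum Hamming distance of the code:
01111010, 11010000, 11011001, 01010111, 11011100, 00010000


Comparing all pairs, minimum distance: 2
Can detect 1 errors, correct 0 errors

2


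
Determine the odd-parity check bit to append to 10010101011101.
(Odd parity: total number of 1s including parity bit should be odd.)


Number of 1s in data: 8
Parity bit: 1

1


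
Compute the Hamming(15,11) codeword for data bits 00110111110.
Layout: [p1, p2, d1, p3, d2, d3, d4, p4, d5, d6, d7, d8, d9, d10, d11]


Parity bits: p1=1, p2=1, p3=1, p4=1

110101110111110


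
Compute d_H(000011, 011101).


XOR: 011110
Count of 1s: 4

4


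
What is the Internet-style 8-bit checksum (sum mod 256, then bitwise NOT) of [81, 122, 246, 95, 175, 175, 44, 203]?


Sum = 1141 mod 256 = 117
Complement = 138

138


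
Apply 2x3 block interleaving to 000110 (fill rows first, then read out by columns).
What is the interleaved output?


Matrix:
  000
  110
Read columns: 010100

010100


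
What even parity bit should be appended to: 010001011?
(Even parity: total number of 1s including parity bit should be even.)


Number of 1s in data: 4
Parity bit: 0

0


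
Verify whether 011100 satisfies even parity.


Number of 1s: 3

No, parity error (3 ones)


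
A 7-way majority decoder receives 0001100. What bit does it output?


Ones: 2 out of 7
Threshold: 4

0 (2/7 voted 1)


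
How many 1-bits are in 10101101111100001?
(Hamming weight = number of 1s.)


Counting 1s in 10101101111100001

10


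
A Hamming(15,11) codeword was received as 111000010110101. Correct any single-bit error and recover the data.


Syndrome = 11: error at position 11

Data: 10000100101 (corrected bit 11)


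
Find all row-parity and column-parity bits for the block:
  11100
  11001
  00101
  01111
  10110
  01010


Row parities: 110010
Column parities: 10011

Row P: 110010, Col P: 10011, Corner: 1


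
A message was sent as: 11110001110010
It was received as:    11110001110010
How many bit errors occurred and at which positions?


XOR: 00000000000000

0 errors (received matches sent)


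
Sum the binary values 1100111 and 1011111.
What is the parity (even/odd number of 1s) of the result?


1100111 = 103
1011111 = 95
Sum = 198 = 11000110
1s count = 4

even parity (4 ones in 11000110)


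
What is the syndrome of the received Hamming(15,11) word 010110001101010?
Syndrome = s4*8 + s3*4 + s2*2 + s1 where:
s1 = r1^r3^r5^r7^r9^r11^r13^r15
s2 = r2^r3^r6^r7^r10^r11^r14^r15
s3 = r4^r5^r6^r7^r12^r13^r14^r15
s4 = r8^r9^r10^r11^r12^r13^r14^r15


s1=0, s2=1, s3=0, s4=0

Syndrome = 2 (error at position 2)


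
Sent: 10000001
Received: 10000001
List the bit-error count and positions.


XOR: 00000000

0 errors (received matches sent)


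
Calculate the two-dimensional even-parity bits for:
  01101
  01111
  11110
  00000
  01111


Row parities: 10000
Column parities: 10011

Row P: 10000, Col P: 10011, Corner: 1


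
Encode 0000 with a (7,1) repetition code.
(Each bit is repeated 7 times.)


Each bit -> 7 copies

0000000000000000000000000000


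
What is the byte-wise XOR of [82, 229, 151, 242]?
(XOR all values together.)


XOR chain: 82 ^ 229 ^ 151 ^ 242 = 210

210


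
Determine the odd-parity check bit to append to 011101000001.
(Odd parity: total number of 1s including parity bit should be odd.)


Number of 1s in data: 5
Parity bit: 0

0


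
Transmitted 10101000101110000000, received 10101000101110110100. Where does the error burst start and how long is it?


XOR: 00000000000000110100

Burst at position 14, length 4


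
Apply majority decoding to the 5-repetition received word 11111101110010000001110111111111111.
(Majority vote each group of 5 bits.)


Groups: 11111, 10111, 00100, 00001, 11011, 11111, 11111
Majority votes: 1100111

1100111


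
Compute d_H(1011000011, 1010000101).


XOR: 0001000110
Count of 1s: 3

3


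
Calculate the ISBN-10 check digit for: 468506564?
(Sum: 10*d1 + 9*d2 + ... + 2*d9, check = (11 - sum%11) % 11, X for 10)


Weighted sum: 269
269 mod 11 = 5

Check digit: 6


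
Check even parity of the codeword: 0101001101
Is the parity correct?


Number of 1s: 5

No, parity error (5 ones)


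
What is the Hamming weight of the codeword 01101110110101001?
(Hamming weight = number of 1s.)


Counting 1s in 01101110110101001

10


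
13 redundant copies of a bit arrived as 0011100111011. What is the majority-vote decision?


Ones: 8 out of 13
Threshold: 7

1 (8/13 voted 1)


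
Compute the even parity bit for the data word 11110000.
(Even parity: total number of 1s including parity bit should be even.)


Number of 1s in data: 4
Parity bit: 0

0


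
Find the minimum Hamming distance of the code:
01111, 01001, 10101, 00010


Comparing all pairs, minimum distance: 2
Can detect 1 errors, correct 0 errors

2


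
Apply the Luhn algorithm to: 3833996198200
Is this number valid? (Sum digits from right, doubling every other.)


Luhn sum = 63
63 mod 10 = 3

Invalid (Luhn sum mod 10 = 3)


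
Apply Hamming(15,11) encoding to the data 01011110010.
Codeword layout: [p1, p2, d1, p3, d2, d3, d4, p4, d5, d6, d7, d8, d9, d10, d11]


Parity bits: p1=0, p2=0, p3=1, p4=0

000110101110010


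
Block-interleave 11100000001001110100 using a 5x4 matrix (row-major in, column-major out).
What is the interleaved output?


Matrix:
  1110
  0000
  0010
  0111
  0100
Read columns: 10000100111011000010

10000100111011000010


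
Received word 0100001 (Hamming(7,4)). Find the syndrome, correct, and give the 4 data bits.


Syndrome = 5: error at position 5

Data: 0101 (corrected bit 5)


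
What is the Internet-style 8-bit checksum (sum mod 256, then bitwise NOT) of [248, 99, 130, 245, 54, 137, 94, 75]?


Sum = 1082 mod 256 = 58
Complement = 197

197


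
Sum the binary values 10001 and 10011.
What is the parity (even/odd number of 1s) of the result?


10001 = 17
10011 = 19
Sum = 36 = 100100
1s count = 2

even parity (2 ones in 100100)


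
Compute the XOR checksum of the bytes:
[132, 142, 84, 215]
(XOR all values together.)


XOR chain: 132 ^ 142 ^ 84 ^ 215 = 137

137


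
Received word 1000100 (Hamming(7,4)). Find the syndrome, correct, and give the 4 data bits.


Syndrome = 4: error at position 4

Data: 0100 (corrected bit 4)


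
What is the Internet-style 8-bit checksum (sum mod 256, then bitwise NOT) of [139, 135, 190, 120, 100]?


Sum = 684 mod 256 = 172
Complement = 83

83


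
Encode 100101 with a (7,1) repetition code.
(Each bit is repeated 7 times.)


Each bit -> 7 copies

111111100000000000000111111100000001111111


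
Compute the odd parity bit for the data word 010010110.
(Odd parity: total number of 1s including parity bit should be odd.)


Number of 1s in data: 4
Parity bit: 1

1


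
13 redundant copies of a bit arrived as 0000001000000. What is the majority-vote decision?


Ones: 1 out of 13
Threshold: 7

0 (1/13 voted 1)


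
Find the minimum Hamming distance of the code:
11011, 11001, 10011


Comparing all pairs, minimum distance: 1
Can detect 0 errors, correct 0 errors

1


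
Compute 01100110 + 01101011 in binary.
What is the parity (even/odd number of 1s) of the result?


01100110 = 102
01101011 = 107
Sum = 209 = 11010001
1s count = 4

even parity (4 ones in 11010001)


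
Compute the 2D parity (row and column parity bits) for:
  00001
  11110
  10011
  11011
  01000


Row parities: 10101
Column parities: 11111

Row P: 10101, Col P: 11111, Corner: 1


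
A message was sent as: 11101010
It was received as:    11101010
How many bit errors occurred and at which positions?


XOR: 00000000

0 errors (received matches sent)


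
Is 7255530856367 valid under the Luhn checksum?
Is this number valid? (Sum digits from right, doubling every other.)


Luhn sum = 56
56 mod 10 = 6

Invalid (Luhn sum mod 10 = 6)


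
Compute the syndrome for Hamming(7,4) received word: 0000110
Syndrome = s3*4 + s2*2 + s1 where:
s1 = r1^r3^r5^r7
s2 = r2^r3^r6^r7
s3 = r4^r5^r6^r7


s1=1, s2=1, s3=0

Syndrome = 3 (error at position 3)


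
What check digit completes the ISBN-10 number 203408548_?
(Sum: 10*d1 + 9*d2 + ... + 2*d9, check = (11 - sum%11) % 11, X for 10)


Weighted sum: 160
160 mod 11 = 6

Check digit: 5


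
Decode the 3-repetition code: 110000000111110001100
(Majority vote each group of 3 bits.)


Groups: 110, 000, 000, 111, 110, 001, 100
Majority votes: 1001100

1001100


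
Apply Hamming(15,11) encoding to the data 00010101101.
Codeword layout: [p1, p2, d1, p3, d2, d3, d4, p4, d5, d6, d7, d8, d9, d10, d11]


Parity bits: p1=1, p2=1, p3=0, p4=0

110000100101101


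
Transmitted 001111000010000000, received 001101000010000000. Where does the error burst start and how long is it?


XOR: 000010000000000000

Burst at position 4, length 1


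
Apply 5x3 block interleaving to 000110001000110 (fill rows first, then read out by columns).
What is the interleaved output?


Matrix:
  000
  110
  001
  000
  110
Read columns: 010010100100100

010010100100100


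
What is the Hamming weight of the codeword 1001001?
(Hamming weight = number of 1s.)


Counting 1s in 1001001

3


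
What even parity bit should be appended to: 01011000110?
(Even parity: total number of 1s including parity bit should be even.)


Number of 1s in data: 5
Parity bit: 1

1


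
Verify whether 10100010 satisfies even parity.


Number of 1s: 3

No, parity error (3 ones)


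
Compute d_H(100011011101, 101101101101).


XOR: 001110110000
Count of 1s: 5

5


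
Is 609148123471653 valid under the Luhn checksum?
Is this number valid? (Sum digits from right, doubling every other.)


Luhn sum = 63
63 mod 10 = 3

Invalid (Luhn sum mod 10 = 3)


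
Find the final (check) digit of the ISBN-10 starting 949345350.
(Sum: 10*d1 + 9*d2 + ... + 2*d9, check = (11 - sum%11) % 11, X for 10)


Weighted sum: 295
295 mod 11 = 9

Check digit: 2


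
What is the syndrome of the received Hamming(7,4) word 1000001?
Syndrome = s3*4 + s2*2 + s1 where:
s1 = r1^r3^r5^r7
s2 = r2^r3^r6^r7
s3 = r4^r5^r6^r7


s1=0, s2=1, s3=1

Syndrome = 6 (error at position 6)


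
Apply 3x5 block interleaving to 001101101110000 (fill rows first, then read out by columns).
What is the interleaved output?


Matrix:
  00110
  11011
  10000
Read columns: 011010100110010

011010100110010


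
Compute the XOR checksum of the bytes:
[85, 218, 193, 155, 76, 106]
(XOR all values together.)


XOR chain: 85 ^ 218 ^ 193 ^ 155 ^ 76 ^ 106 = 243

243


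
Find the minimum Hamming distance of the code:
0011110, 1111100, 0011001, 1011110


Comparing all pairs, minimum distance: 1
Can detect 0 errors, correct 0 errors

1


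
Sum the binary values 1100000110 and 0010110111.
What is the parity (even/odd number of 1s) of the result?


1100000110 = 774
0010110111 = 183
Sum = 957 = 1110111101
1s count = 8

even parity (8 ones in 1110111101)


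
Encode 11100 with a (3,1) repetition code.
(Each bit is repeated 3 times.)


Each bit -> 3 copies

111111111000000


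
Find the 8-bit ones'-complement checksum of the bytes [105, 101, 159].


Sum = 365 mod 256 = 109
Complement = 146

146


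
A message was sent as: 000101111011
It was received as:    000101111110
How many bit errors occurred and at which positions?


XOR: 000000000101

2 error(s) at position(s): 9, 11


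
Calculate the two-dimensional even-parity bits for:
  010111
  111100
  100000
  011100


Row parities: 0011
Column parities: 010111

Row P: 0011, Col P: 010111, Corner: 0


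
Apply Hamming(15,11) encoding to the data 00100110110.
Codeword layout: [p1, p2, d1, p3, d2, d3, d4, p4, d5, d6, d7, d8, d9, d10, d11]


Parity bits: p1=0, p2=0, p3=1, p4=0

000101000110110


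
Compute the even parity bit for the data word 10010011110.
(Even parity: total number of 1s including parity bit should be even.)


Number of 1s in data: 6
Parity bit: 0

0


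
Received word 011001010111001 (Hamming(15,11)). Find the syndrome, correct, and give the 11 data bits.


Syndrome = 13: error at position 13

Data: 10100111101 (corrected bit 13)


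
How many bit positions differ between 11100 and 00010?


XOR: 11110
Count of 1s: 4

4


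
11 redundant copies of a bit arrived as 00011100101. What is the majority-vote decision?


Ones: 5 out of 11
Threshold: 6

0 (5/11 voted 1)


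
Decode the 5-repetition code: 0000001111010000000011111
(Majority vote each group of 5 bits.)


Groups: 00000, 01111, 01000, 00000, 11111
Majority votes: 01001

01001


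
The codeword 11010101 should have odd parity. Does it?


Number of 1s: 5

Yes, parity is correct (5 ones)


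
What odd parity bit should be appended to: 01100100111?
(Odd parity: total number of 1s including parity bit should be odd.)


Number of 1s in data: 6
Parity bit: 1

1


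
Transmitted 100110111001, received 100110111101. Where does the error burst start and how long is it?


XOR: 000000000100

Burst at position 9, length 1


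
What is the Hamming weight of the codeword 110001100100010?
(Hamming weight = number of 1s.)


Counting 1s in 110001100100010

6


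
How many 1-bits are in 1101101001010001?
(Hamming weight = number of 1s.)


Counting 1s in 1101101001010001

8


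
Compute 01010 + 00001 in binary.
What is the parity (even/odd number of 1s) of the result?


01010 = 10
00001 = 1
Sum = 11 = 1011
1s count = 3

odd parity (3 ones in 1011)


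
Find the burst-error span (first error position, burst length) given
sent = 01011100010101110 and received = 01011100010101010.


XOR: 00000000000000100

Burst at position 14, length 1


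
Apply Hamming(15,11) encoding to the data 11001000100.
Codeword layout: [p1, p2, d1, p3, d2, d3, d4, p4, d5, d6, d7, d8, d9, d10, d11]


Parity bits: p1=0, p2=1, p3=0, p4=0

011010001000100


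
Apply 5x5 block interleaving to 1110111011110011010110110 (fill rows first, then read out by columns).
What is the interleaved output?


Matrix:
  11101
  11011
  11001
  10101
  10110
Read columns: 1111111100100110100111110

1111111100100110100111110


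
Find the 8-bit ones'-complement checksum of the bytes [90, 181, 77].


Sum = 348 mod 256 = 92
Complement = 163

163


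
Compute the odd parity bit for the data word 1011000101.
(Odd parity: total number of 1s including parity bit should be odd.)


Number of 1s in data: 5
Parity bit: 0

0


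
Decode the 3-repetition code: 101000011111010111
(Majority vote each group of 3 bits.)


Groups: 101, 000, 011, 111, 010, 111
Majority votes: 101101

101101


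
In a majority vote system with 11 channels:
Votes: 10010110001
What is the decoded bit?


Ones: 5 out of 11
Threshold: 6

0 (5/11 voted 1)


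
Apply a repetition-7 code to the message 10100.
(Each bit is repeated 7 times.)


Each bit -> 7 copies

11111110000000111111100000000000000


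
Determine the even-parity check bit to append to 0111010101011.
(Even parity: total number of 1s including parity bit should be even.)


Number of 1s in data: 8
Parity bit: 0

0


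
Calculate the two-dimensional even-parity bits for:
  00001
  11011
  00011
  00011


Row parities: 1000
Column parities: 11010

Row P: 1000, Col P: 11010, Corner: 1


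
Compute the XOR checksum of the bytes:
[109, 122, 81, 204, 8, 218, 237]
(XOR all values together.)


XOR chain: 109 ^ 122 ^ 81 ^ 204 ^ 8 ^ 218 ^ 237 = 181

181


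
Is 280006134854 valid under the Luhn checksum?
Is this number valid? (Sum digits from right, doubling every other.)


Luhn sum = 44
44 mod 10 = 4

Invalid (Luhn sum mod 10 = 4)


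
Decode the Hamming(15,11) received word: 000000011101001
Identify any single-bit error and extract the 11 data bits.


Syndrome = 8: error at position 8

Data: 00001101001 (corrected bit 8)


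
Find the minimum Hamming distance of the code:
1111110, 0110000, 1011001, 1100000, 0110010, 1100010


Comparing all pairs, minimum distance: 1
Can detect 0 errors, correct 0 errors

1


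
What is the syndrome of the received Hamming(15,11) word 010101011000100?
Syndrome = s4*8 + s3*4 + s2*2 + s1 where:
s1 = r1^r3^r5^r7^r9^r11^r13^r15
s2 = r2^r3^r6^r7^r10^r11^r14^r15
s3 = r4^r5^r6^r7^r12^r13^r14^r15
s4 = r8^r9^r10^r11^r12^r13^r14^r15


s1=0, s2=0, s3=1, s4=1

Syndrome = 12 (error at position 12)


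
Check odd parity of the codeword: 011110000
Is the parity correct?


Number of 1s: 4

No, parity error (4 ones)


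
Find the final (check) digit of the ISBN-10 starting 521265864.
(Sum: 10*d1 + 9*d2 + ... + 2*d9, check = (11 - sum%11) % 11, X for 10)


Weighted sum: 209
209 mod 11 = 0

Check digit: 0


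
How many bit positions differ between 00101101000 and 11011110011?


XOR: 11110011011
Count of 1s: 8

8


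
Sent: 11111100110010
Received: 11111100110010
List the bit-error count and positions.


XOR: 00000000000000

0 errors (received matches sent)


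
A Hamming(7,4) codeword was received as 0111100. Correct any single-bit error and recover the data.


Syndrome = 0: no error detected

Data: 1100 (no errors)


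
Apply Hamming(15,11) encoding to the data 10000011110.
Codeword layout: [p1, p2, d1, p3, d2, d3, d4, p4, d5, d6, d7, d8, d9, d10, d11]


Parity bits: p1=1, p2=1, p3=1, p4=0

111100000011110


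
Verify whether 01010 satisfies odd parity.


Number of 1s: 2

No, parity error (2 ones)


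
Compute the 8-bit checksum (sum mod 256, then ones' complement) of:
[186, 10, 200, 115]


Sum = 511 mod 256 = 255
Complement = 0

0


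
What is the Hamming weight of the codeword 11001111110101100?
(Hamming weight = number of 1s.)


Counting 1s in 11001111110101100

11


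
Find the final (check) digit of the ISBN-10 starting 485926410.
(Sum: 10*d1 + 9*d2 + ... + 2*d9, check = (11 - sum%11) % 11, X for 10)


Weighted sum: 276
276 mod 11 = 1

Check digit: X


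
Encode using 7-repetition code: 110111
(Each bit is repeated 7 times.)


Each bit -> 7 copies

111111111111110000000111111111111111111111


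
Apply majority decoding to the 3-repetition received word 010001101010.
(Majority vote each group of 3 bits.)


Groups: 010, 001, 101, 010
Majority votes: 0010

0010


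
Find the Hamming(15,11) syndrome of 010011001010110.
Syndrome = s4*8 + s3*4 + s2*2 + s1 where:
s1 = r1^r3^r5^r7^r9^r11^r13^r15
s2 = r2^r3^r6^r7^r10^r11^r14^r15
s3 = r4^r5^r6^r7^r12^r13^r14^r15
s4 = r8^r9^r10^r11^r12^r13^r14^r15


s1=0, s2=0, s3=0, s4=0

Syndrome = 0 (no error)


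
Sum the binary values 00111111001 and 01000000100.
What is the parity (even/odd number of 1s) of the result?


00111111001 = 505
01000000100 = 516
Sum = 1021 = 1111111101
1s count = 9

odd parity (9 ones in 1111111101)


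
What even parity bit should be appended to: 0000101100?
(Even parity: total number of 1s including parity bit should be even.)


Number of 1s in data: 3
Parity bit: 1

1


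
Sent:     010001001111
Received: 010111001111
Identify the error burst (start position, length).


XOR: 000110000000

Burst at position 3, length 2


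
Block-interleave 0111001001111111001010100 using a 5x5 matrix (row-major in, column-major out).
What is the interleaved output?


Matrix:
  01110
  01001
  11111
  10010
  10100
Read columns: 0011111100101011011001100

0011111100101011011001100


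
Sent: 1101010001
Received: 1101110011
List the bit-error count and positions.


XOR: 0000100010

2 error(s) at position(s): 4, 8


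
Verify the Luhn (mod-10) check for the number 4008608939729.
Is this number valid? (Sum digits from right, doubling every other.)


Luhn sum = 66
66 mod 10 = 6

Invalid (Luhn sum mod 10 = 6)


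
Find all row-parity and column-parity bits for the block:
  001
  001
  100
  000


Row parities: 1110
Column parities: 100

Row P: 1110, Col P: 100, Corner: 1


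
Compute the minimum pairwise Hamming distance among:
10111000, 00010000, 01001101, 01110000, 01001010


Comparing all pairs, minimum distance: 2
Can detect 1 errors, correct 0 errors

2


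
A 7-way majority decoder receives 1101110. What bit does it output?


Ones: 5 out of 7
Threshold: 4

1 (5/7 voted 1)


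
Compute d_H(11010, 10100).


XOR: 01110
Count of 1s: 3

3


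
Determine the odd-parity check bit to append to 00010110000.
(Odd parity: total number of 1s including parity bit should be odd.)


Number of 1s in data: 3
Parity bit: 0

0


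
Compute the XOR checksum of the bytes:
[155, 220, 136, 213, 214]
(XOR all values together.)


XOR chain: 155 ^ 220 ^ 136 ^ 213 ^ 214 = 204

204


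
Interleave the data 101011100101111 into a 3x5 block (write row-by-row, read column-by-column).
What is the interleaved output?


Matrix:
  10101
  11001
  01111
Read columns: 110011101001111

110011101001111


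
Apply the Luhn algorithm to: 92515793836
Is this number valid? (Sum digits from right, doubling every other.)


Luhn sum = 65
65 mod 10 = 5

Invalid (Luhn sum mod 10 = 5)


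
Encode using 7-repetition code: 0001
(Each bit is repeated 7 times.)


Each bit -> 7 copies

0000000000000000000001111111


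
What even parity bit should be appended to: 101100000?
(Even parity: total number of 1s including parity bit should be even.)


Number of 1s in data: 3
Parity bit: 1

1


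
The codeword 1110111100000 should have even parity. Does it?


Number of 1s: 7

No, parity error (7 ones)


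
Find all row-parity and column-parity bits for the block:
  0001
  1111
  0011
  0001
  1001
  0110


Row parities: 100100
Column parities: 0011

Row P: 100100, Col P: 0011, Corner: 0


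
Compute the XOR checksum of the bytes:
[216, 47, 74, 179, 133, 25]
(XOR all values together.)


XOR chain: 216 ^ 47 ^ 74 ^ 179 ^ 133 ^ 25 = 146

146


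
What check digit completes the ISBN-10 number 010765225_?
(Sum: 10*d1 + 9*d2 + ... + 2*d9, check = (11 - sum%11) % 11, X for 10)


Weighted sum: 143
143 mod 11 = 0

Check digit: 0


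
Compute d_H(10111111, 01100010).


XOR: 11011101
Count of 1s: 6

6


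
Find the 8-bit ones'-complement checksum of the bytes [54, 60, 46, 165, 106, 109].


Sum = 540 mod 256 = 28
Complement = 227

227


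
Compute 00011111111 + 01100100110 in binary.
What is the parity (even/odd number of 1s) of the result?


00011111111 = 255
01100100110 = 806
Sum = 1061 = 10000100101
1s count = 4

even parity (4 ones in 10000100101)


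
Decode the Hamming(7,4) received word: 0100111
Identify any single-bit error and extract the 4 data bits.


Syndrome = 6: error at position 6

Data: 0101 (corrected bit 6)


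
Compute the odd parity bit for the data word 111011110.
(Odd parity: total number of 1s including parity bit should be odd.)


Number of 1s in data: 7
Parity bit: 0

0


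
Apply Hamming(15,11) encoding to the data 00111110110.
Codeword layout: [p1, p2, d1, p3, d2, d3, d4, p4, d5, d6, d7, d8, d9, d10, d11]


Parity bits: p1=0, p2=1, p3=0, p4=1

010001111110110


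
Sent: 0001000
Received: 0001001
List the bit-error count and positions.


XOR: 0000001

1 error(s) at position(s): 6


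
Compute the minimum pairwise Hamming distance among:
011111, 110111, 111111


Comparing all pairs, minimum distance: 1
Can detect 0 errors, correct 0 errors

1


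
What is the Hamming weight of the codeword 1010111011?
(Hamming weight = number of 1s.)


Counting 1s in 1010111011

7


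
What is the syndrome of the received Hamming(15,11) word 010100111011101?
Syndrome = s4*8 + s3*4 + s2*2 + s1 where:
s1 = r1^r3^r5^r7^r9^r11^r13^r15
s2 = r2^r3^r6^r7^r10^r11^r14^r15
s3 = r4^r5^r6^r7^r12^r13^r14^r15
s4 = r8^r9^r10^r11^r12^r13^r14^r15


s1=1, s2=0, s3=1, s4=0

Syndrome = 5 (error at position 5)


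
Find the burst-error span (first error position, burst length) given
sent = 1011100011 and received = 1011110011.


XOR: 0000010000

Burst at position 5, length 1


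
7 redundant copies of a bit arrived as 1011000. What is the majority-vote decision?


Ones: 3 out of 7
Threshold: 4

0 (3/7 voted 1)


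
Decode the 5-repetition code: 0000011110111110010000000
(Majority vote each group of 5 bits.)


Groups: 00000, 11110, 11111, 00100, 00000
Majority votes: 01100

01100


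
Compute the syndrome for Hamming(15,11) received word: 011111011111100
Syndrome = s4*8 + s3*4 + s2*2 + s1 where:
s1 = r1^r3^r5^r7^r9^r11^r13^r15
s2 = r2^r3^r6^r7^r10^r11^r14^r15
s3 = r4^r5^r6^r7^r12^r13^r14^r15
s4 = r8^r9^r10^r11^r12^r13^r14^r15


s1=1, s2=1, s3=1, s4=0

Syndrome = 7 (error at position 7)


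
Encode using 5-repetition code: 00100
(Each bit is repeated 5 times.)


Each bit -> 5 copies

0000000000111110000000000


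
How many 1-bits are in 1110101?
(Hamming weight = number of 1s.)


Counting 1s in 1110101

5


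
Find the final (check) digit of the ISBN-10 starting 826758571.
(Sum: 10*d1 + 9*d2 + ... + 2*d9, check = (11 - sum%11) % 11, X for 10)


Weighted sum: 308
308 mod 11 = 0

Check digit: 0


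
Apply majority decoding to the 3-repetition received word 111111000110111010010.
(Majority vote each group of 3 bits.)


Groups: 111, 111, 000, 110, 111, 010, 010
Majority votes: 1101100

1101100


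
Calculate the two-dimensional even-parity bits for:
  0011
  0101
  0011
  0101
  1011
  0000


Row parities: 000010
Column parities: 1011

Row P: 000010, Col P: 1011, Corner: 1


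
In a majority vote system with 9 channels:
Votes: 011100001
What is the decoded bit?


Ones: 4 out of 9
Threshold: 5

0 (4/9 voted 1)


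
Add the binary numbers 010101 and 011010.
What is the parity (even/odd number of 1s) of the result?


010101 = 21
011010 = 26
Sum = 47 = 101111
1s count = 5

odd parity (5 ones in 101111)


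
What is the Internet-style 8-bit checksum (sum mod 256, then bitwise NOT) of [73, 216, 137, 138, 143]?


Sum = 707 mod 256 = 195
Complement = 60

60


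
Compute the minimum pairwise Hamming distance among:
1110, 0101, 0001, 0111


Comparing all pairs, minimum distance: 1
Can detect 0 errors, correct 0 errors

1


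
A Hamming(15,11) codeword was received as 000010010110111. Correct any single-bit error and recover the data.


Syndrome = 0: no error detected

Data: 01000110111 (no errors)


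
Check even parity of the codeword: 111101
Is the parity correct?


Number of 1s: 5

No, parity error (5 ones)


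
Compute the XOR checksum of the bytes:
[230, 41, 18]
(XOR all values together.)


XOR chain: 230 ^ 41 ^ 18 = 221

221


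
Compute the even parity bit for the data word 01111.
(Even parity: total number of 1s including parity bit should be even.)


Number of 1s in data: 4
Parity bit: 0

0


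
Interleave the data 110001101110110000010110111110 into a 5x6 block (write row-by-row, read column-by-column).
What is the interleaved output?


Matrix:
  110001
  101110
  110000
  010110
  111110
Read columns: 111011011101001010110101110000

111011011101001010110101110000


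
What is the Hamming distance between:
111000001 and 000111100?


XOR: 111111101
Count of 1s: 8

8


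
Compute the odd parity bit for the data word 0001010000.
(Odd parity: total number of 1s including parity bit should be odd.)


Number of 1s in data: 2
Parity bit: 1

1


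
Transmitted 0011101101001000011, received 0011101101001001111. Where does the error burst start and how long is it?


XOR: 0000000000000001100

Burst at position 15, length 2


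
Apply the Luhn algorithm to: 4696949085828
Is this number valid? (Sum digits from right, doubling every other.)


Luhn sum = 74
74 mod 10 = 4

Invalid (Luhn sum mod 10 = 4)


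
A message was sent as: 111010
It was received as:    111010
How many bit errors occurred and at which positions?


XOR: 000000

0 errors (received matches sent)


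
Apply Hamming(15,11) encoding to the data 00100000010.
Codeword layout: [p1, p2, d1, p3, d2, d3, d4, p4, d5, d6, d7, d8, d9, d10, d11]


Parity bits: p1=0, p2=0, p3=0, p4=1

000001010000010


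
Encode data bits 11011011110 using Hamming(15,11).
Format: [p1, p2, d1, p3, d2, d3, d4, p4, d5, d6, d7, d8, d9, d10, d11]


Parity bits: p1=0, p2=0, p3=1, p4=1

001110111011110


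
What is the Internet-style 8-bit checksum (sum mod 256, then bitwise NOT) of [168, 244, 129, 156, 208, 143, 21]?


Sum = 1069 mod 256 = 45
Complement = 210

210


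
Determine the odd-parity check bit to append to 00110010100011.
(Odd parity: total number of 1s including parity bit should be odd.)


Number of 1s in data: 6
Parity bit: 1

1


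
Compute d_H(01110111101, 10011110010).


XOR: 11101001111
Count of 1s: 8

8


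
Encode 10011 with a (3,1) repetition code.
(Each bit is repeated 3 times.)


Each bit -> 3 copies

111000000111111


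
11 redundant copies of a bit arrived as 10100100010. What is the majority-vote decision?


Ones: 4 out of 11
Threshold: 6

0 (4/11 voted 1)


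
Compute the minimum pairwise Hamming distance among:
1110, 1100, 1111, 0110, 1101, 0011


Comparing all pairs, minimum distance: 1
Can detect 0 errors, correct 0 errors

1


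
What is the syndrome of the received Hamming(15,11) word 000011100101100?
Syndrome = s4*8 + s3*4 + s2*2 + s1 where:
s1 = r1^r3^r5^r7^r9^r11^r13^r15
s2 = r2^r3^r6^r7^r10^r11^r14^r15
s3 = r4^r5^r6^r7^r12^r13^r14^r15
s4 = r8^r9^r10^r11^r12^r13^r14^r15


s1=1, s2=1, s3=1, s4=1

Syndrome = 15 (error at position 15)


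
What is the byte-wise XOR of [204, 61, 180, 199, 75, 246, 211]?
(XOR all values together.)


XOR chain: 204 ^ 61 ^ 180 ^ 199 ^ 75 ^ 246 ^ 211 = 236

236


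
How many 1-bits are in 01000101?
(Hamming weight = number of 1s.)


Counting 1s in 01000101

3


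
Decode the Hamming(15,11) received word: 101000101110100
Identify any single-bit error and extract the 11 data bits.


Syndrome = 0: no error detected

Data: 10011110100 (no errors)


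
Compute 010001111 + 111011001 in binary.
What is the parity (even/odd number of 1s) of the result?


010001111 = 143
111011001 = 473
Sum = 616 = 1001101000
1s count = 4

even parity (4 ones in 1001101000)


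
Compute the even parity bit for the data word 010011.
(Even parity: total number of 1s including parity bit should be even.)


Number of 1s in data: 3
Parity bit: 1

1


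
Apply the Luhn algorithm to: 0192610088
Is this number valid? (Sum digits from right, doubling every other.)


Luhn sum = 31
31 mod 10 = 1

Invalid (Luhn sum mod 10 = 1)


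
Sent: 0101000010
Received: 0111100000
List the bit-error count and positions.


XOR: 0010100010

3 error(s) at position(s): 2, 4, 8


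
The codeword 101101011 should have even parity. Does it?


Number of 1s: 6

Yes, parity is correct (6 ones)


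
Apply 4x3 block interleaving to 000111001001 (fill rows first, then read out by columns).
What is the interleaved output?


Matrix:
  000
  111
  001
  001
Read columns: 010001000111

010001000111


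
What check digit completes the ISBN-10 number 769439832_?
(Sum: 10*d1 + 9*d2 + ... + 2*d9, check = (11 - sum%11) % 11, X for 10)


Weighted sum: 332
332 mod 11 = 2

Check digit: 9


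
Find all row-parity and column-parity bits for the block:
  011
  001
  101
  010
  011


Row parities: 01010
Column parities: 110

Row P: 01010, Col P: 110, Corner: 0


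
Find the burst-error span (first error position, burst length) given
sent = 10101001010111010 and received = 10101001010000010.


XOR: 00000000000111000

Burst at position 11, length 3


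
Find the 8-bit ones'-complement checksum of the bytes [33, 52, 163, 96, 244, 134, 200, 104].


Sum = 1026 mod 256 = 2
Complement = 253

253


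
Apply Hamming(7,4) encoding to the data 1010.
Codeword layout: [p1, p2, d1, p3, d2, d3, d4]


Parity bits: p1=1, p2=0, p3=1

1011010


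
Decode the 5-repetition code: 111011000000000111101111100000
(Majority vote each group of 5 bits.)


Groups: 11101, 10000, 00000, 11110, 11111, 00000
Majority votes: 100110

100110


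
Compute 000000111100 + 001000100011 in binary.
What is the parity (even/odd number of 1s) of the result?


000000111100 = 60
001000100011 = 547
Sum = 607 = 1001011111
1s count = 7

odd parity (7 ones in 1001011111)


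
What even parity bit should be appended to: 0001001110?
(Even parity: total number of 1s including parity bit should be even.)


Number of 1s in data: 4
Parity bit: 0

0


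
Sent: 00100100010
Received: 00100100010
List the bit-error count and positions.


XOR: 00000000000

0 errors (received matches sent)


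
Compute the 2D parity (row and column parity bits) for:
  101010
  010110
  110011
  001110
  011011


Row parities: 11010
Column parities: 011010

Row P: 11010, Col P: 011010, Corner: 1


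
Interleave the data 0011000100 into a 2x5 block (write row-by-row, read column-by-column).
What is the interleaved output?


Matrix:
  00110
  00100
Read columns: 0000111000

0000111000


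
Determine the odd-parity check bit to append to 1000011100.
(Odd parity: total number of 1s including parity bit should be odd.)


Number of 1s in data: 4
Parity bit: 1

1


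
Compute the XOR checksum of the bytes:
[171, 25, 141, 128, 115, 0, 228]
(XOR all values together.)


XOR chain: 171 ^ 25 ^ 141 ^ 128 ^ 115 ^ 0 ^ 228 = 40

40


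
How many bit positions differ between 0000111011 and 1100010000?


XOR: 1100101011
Count of 1s: 6

6
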